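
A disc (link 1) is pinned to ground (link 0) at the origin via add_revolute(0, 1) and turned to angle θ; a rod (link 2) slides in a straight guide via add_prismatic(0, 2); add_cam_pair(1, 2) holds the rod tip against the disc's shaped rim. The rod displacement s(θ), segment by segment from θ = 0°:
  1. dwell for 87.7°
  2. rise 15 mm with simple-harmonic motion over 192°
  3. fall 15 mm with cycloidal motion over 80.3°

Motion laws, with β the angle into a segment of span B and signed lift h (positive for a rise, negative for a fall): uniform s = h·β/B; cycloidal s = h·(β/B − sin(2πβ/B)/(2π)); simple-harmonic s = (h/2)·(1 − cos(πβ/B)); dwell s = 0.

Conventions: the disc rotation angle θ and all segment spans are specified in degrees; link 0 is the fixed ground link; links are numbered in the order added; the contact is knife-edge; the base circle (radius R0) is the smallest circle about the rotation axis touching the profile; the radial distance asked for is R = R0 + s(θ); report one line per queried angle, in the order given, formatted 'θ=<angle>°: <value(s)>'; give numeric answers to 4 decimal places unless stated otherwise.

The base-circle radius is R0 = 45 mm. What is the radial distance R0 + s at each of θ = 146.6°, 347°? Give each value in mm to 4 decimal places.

segment 1 (0° to 87.7°, dwell): s unchanged at 0.0000
θ = 146.6° falls in segment 2 (87.7° to 279.7°, simple-harmonic, h = 15): β = 146.6 − 87.7 = 58.9°, B = 192°; Δs = 15/2·(1 − cos(π·0.3068)) = 3.2217; s = 0.0000 + 3.2217 = 3.2217
segment 2 (87.7° to 279.7°, simple-harmonic, h = 15) is passed completely: s = 0.0000 + (15) = 15.0000
θ = 347° falls in segment 3 (279.7° to 360°, cycloidal, h = -15): β = 347 − 279.7 = 67.3°, B = 80.3°; Δs = -15·(0.8381 − sin(2π·0.8381)/(2π)) = -14.6024; s = 15.0000 − 14.6024 = 0.3976
θ=146.6°: R = R0 + s = 45 + 3.2217 = 48.2217
θ=347°: R = R0 + s = 45 + 0.3976 = 45.3976

θ=146.6°: 48.2217
θ=347°: 45.3976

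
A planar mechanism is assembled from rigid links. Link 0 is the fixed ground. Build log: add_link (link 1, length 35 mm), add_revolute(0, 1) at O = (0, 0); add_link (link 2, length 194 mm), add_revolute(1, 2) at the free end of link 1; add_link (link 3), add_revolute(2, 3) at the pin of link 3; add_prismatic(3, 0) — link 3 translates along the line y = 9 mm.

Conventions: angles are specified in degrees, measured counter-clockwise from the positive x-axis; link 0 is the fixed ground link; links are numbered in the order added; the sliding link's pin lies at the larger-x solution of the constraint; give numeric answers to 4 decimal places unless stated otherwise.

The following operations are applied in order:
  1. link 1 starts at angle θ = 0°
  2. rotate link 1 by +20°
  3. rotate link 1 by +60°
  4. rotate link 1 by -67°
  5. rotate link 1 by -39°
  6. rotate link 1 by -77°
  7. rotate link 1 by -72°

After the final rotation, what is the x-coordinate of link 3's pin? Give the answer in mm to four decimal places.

geometry: r = 35 mm, L = 194 mm, e = 9 mm; θ starts at 0°
rotate link 1 by +20°: θ ← 0° +20° = 20°
rotate link 1 by +60°: θ ← 20° +60° = 80°
rotate link 1 by -67°: θ ← 80° -67° = 13°
rotate link 1 by -39°: θ ← 13° -39° = -26°
rotate link 1 by -77°: θ ← -26° -77° = -103°
rotate link 1 by -72°: θ ← -103° -72° = -175°
crank pin P = (r cos θ, r sin θ) = (-34.866814, -3.050451)
h = r sin θ − e = -3.050451 − 9 = -12.050451
x = r cos θ + √(L² − h²) = -34.866814 + 193.625377 = 158.758563

158.7586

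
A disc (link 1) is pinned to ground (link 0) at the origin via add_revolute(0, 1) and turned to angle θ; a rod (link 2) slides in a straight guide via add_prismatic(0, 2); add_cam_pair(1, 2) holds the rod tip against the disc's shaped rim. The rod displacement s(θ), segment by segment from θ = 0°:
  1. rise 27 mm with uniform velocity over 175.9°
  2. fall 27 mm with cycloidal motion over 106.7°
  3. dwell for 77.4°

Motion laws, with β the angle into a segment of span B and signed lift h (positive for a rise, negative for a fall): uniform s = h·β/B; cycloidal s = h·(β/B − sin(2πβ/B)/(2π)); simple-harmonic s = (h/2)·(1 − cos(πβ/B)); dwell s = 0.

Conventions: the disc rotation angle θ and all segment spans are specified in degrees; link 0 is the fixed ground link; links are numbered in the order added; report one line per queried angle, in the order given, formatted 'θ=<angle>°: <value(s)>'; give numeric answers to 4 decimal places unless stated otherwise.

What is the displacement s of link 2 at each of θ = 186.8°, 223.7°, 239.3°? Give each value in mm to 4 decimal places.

segment 1 (0° to 175.9°, uniform, h = 27) is passed completely: s = 0.0000 + (27) = 27.0000
θ = 186.8° falls in segment 2 (175.9° to 282.6°, cycloidal, h = -27): β = 186.8 − 175.9 = 10.9°, B = 106.7°; Δs = -27·(0.1022 − sin(2π·0.1022)/(2π)) = -0.1855; s = 27.0000 − 0.1855 = 26.8145
θ = 223.7° falls in segment 2 (175.9° to 282.6°, cycloidal, h = -27): β = 223.7 − 175.9 = 47.8°, B = 106.7°; Δs = -27·(0.4480 − sin(2π·0.4480)/(2π)) = -10.7161; s = 27.0000 − 10.7161 = 16.2839
θ = 239.3° falls in segment 2 (175.9° to 282.6°, cycloidal, h = -27): β = 239.3 − 175.9 = 63.4°, B = 106.7°; Δs = -27·(0.5942 − sin(2π·0.5942)/(2π)) = -18.4404; s = 27.0000 − 18.4404 = 8.5596

θ=186.8°: 26.8145
θ=223.7°: 16.2839
θ=239.3°: 8.5596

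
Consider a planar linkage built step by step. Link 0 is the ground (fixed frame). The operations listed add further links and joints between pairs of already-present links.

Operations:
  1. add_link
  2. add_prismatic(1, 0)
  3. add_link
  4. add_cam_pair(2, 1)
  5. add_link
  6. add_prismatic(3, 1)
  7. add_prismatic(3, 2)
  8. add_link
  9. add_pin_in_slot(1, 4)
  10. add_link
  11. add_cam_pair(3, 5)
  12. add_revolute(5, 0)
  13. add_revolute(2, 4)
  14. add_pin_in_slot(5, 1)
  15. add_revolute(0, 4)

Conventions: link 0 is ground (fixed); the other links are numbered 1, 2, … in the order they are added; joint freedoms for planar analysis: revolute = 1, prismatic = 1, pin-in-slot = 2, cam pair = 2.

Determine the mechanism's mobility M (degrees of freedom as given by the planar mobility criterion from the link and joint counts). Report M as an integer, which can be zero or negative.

L=1 J1=0 J2=0
add link → L=2 J1=0 J2=0
P@1,0 dof=1 J1 → L=2 J1=1 J2=0
add link → L=3 J1=1 J2=0
C@2,1 dof=2 J2 → L=3 J1=1 J2=1
add link → L=4 J1=1 J2=1
P@3,1 dof=1 J1 → L=4 J1=2 J2=1
P@3,2 dof=1 J1 → L=4 J1=3 J2=1
add link → L=5 J1=3 J2=1
PS@1,4 dof=2 J2 → L=5 J1=3 J2=2
add link → L=6 J1=3 J2=2
C@3,5 dof=2 J2 → L=6 J1=3 J2=3
R@5,0 dof=1 J1 → L=6 J1=4 J2=3
R@2,4 dof=1 J1 → L=6 J1=5 J2=3
PS@5,1 dof=2 J2 → L=6 J1=5 J2=4
R@0,4 dof=1 J1 → L=6 J1=6 J2=4
M=3(L−1)−2J1−J2=3·5−2·6−4=-1

M = -1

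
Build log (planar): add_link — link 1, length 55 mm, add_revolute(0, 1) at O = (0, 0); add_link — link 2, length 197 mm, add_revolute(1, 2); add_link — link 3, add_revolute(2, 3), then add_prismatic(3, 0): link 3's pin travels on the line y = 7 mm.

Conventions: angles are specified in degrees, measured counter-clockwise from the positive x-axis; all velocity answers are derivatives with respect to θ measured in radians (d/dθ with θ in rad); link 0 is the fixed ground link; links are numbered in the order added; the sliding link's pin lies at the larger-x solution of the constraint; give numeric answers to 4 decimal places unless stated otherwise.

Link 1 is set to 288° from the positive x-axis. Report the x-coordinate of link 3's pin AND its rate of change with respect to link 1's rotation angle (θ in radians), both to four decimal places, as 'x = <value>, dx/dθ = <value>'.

geometry: r = 55 mm, L = 197 mm, e = 7 mm
crank pin P = (r cos θ, r sin θ) = (16.995935, -52.308108)
h = r sin θ − e = -52.308108 − 7 = -59.308108
x = r cos θ + √(L² − h²) = 16.995935 + 187.860449 = 204.856384
dx/dθ = −r sin θ − h·r cos θ/√(L² − h²) (θ in radians; h = -59.308108) = 57.673776

x = 204.8564, dx/dθ = 57.6738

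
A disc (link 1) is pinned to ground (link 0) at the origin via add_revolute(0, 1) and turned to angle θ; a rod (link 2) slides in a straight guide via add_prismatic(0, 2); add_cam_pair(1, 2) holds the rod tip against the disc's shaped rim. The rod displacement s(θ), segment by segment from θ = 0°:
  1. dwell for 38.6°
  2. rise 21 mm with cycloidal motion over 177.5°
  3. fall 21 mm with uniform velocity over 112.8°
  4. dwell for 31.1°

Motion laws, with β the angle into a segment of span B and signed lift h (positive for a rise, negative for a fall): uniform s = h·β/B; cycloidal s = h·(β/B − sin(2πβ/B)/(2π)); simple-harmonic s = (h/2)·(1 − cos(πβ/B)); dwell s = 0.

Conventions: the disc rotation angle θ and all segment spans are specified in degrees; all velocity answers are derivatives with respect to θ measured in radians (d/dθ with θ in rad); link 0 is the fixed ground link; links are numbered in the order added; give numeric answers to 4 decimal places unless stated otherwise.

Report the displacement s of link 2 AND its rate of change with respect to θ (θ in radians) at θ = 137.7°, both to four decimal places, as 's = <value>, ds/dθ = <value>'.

segment 1 (0° to 38.6°, dwell): s unchanged at 0.0000
θ = 137.7° falls in segment 2 (38.6° to 216.1°, cycloidal, h = 21): β = 137.7 − 38.6 = 99.1°, B = 177.5°; Δs = 21·(0.5583 − sin(2π·0.5583)/(2π)) = 12.9218; s = 0.0000 + 12.9218 = 12.9218
velocity in seg [38.6°–216.1°] (cycloidal), θ in radians: β = 99.1° = 1.7296 rad, B = 177.5° = 3.0980 rad; ds/dθ = (h/B)(1 − cos(2πβ/B)) = (21/3.0980)(1 − cos(2π·0.5583)) = 13.107434 mm/rad

s = 12.9218, ds/dθ = 13.1074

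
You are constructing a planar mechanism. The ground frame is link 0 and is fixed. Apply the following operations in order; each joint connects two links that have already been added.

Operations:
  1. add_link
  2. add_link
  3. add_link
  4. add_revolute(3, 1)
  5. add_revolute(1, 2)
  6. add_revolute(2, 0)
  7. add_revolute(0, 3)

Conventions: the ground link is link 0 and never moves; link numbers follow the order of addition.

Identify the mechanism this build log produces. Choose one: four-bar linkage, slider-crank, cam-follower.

links: 4 (incl. ground); joints: 4 revolute, 0 prismatic, 0 higher (cam) pair, forming one closed loop
4 links in a single 4R loop → four-bar linkage

four-bar linkage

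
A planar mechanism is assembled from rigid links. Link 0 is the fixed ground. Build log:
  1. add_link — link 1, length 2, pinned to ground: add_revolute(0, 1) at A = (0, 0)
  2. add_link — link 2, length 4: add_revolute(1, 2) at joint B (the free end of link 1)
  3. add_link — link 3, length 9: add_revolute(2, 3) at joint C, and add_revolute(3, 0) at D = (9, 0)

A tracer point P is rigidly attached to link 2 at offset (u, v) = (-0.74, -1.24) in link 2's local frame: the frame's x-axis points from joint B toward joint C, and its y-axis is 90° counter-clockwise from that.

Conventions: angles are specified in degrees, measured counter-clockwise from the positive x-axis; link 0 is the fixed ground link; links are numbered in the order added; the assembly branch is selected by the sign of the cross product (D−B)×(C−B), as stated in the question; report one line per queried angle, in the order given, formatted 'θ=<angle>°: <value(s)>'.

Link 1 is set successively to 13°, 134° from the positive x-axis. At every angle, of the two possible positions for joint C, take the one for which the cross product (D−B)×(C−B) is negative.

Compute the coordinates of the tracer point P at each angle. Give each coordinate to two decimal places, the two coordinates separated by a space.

A=(0,0), D=(9.00,0)
θ=13°: B = A + 2.00·(cos13°, sin13°) = (1.9487, 0.4499)
θ=13°: |BD| = 7.0656
θ=13°: circle(B,4.00) ∩ circle(D,9.00): a=-1.0670, h=3.8551
θ=13°:   candidates: C₊=(1.1294,4.3651) cross=27.238; C₋=(0.6385,-3.3294) cross=-27.238
θ=13°:   branch - wants cross < 0 → take C=(0.6385,-3.3294) (cross=-27.238)
θ=13°: ex = (C−B)/|BC| = (-0.3276,-0.9448); ey = (0.9448,-0.3276)
θ=13°: P = B + -0.74·ex + -1.24·ey = (1.0196,1.5553)
θ=134°: B = A + 2.00·(cos134°, sin134°) = (-1.3893, 1.4387)
θ=134°: |BD| = 10.4885
θ=134°: circle(B,4.00) ∩ circle(D,9.00): a=2.1456, h=3.3759
θ=134°:   candidates: C₊=(1.1990,4.4883) cross=35.408; C₋=(0.2729,-2.1996) cross=-35.408
θ=134°:   branch - wants cross < 0 → take C=(0.2729,-2.1996) (cross=-35.408)
θ=134°: ex = (C−B)/|BC| = (0.4156,-0.9096); ey = (0.9096,0.4156)
θ=134°: P = B + -0.74·ex + -1.24·ey = (-2.8247,1.5965)

θ=13°: 1.02 1.56
θ=134°: -2.82 1.60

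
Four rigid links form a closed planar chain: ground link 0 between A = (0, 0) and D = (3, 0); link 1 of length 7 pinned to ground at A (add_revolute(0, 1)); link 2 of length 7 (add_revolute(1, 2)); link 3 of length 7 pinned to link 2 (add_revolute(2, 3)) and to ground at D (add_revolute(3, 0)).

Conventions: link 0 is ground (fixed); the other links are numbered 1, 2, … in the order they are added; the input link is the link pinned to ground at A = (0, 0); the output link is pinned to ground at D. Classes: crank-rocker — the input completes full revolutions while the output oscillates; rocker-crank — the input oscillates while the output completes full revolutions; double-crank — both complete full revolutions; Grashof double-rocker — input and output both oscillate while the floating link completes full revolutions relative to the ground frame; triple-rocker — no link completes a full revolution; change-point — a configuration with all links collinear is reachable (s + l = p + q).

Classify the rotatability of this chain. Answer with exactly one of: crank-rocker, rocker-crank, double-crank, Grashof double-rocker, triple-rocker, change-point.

lengths: ground=3, input=7, coupler=7, output=7
sorted: s=3 (shortest), l=7 (longest), p+q=14
s + l = 10 vs p + q = 14
s + l < p + q (Grashof) with shortest = ground link → double-crank

double-crank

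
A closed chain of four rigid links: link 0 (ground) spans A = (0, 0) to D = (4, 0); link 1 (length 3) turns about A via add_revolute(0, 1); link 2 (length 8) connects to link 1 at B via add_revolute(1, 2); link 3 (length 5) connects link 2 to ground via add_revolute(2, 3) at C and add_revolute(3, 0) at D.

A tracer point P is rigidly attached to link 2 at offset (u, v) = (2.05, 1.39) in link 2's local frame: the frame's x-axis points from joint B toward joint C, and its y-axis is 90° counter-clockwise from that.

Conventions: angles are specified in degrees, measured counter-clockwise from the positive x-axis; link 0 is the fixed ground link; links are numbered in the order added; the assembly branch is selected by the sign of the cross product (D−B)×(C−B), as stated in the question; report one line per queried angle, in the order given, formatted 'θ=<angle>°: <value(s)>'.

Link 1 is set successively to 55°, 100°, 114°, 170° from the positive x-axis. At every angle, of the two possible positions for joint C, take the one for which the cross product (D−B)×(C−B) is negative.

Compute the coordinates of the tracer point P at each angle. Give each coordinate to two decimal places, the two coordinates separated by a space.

A=(0,0), D=(4.00,0)
θ=55°: B = A + 3.00·(cos55°, sin55°) = (1.7207, 2.4575)
θ=55°: |BD| = 3.3517
θ=55°: circle(B,8.00) ∩ circle(D,5.00): a=7.4937, h=2.8007
θ=55°:   candidates: C₊=(8.8701,-1.1323) cross=9.387; C₋=(4.7632,-4.9414) cross=-9.387
θ=55°:   branch - wants cross < 0 → take C=(4.7632,-4.9414) (cross=-9.387)
θ=55°: ex = (C−B)/|BC| = (0.3803,-0.9249); ey = (0.9249,0.3803)
θ=55°: P = B + 2.05·ex + 1.39·ey = (3.7859,1.0901)
θ=100°: B = A + 3.00·(cos100°, sin100°) = (-0.5209, 2.9544)
θ=100°: |BD| = 5.4007
θ=100°: circle(B,8.00) ∩ circle(D,5.00): a=6.3110, h=4.9164
θ=100°:   candidates: C₊=(7.4515,3.6176) cross=26.552; C₋=(2.0725,-4.6135) cross=-26.552
θ=100°:   branch - wants cross < 0 → take C=(2.0725,-4.6135) (cross=-26.552)
θ=100°: ex = (C−B)/|BC| = (0.3242,-0.9460); ey = (0.9460,0.3242)
θ=100°: P = B + 2.05·ex + 1.39·ey = (1.4586,1.4657)
θ=114°: B = A + 3.00·(cos114°, sin114°) = (-1.2202, 2.7406)
θ=114°: |BD| = 5.8959
θ=114°: circle(B,8.00) ∩ circle(D,5.00): a=6.2553, h=4.9871
θ=114°:   candidates: C₊=(6.6364,4.2485) cross=29.403; C₋=(2.0001,-4.5826) cross=-29.403
θ=114°:   branch - wants cross < 0 → take C=(2.0001,-4.5826) (cross=-29.403)
θ=114°: ex = (C−B)/|BC| = (0.4025,-0.9154); ey = (0.9154,0.4025)
θ=114°: P = B + 2.05·ex + 1.39·ey = (0.8774,1.4236)
θ=170°: B = A + 3.00·(cos170°, sin170°) = (-2.9544, 0.5209)
θ=170°: |BD| = 6.9739
θ=170°: circle(B,8.00) ∩ circle(D,5.00): a=6.2831, h=4.9520
θ=170°:   candidates: C₊=(3.6810,4.9898) cross=34.535; C₋=(2.9412,-4.8866) cross=-34.535
θ=170°:   branch - wants cross < 0 → take C=(2.9412,-4.8866) (cross=-34.535)
θ=170°: ex = (C−B)/|BC| = (0.7370,-0.6759); ey = (0.6759,0.7370)
θ=170°: P = B + 2.05·ex + 1.39·ey = (-0.5041,0.1596)

θ=55°: 3.79 1.09
θ=100°: 1.46 1.47
θ=114°: 0.88 1.42
θ=170°: -0.50 0.16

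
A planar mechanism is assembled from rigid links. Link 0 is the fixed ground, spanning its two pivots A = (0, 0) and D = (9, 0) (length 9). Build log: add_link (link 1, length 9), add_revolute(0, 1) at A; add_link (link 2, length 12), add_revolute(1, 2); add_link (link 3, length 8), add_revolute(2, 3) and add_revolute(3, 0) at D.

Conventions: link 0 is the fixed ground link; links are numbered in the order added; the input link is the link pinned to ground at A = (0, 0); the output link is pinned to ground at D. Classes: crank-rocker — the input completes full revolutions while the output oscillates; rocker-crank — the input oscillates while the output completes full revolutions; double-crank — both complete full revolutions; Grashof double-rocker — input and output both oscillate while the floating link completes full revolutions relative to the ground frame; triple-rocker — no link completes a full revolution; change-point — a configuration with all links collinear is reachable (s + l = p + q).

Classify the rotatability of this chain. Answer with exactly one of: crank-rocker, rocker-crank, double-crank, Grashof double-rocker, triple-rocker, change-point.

lengths: ground=9, input=9, coupler=12, output=8
sorted: s=8 (shortest), l=12 (longest), p+q=18
s + l = 20 vs p + q = 18
s + l > p + q → non-Grashof → no link fully rotates → triple-rocker

triple-rocker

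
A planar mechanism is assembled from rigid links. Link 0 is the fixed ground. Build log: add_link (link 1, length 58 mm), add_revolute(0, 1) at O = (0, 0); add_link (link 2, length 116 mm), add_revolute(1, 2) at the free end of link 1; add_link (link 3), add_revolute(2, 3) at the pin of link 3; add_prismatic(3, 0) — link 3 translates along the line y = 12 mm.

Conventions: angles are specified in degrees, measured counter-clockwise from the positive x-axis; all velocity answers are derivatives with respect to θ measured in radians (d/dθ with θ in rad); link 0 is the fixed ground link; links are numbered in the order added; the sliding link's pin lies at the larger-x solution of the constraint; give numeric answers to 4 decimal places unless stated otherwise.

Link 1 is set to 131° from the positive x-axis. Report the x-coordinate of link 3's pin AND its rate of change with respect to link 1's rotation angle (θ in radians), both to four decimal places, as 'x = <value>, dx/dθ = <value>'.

geometry: r = 58 mm, L = 116 mm, e = 12 mm
crank pin P = (r cos θ, r sin θ) = (-38.051424, 43.773156)
h = r sin θ − e = 43.773156 − 12 = 31.773156
x = r cos θ + √(L² − h²) = -38.051424 + 111.563733 = 73.512310
dx/dθ = −r sin θ − h·r cos θ/√(L² − h²) (θ in radians; h = 31.773156) = -32.936177

x = 73.5123, dx/dθ = -32.9362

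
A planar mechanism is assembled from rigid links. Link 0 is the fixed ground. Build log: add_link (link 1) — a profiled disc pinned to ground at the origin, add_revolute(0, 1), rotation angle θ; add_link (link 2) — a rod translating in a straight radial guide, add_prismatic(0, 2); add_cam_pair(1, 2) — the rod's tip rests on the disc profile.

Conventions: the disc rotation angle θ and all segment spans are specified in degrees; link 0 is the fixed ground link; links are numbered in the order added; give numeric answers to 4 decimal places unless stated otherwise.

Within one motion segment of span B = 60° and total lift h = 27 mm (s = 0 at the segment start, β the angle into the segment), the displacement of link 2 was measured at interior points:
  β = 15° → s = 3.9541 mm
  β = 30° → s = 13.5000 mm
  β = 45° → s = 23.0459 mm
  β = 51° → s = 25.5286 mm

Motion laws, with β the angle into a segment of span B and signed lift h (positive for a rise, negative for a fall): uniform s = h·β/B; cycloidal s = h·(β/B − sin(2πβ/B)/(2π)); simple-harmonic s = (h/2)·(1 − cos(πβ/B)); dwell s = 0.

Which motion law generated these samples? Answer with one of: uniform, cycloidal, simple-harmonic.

candidates at β/B = r: uniform s = h·r (linear in β); cycloidal s = h·(r − sin(2πr)/(2π)); simple-harmonic s = (h/2)(1 − cos(πr))
β=15°: printed 3.9541 | uniform 6.7500, cycloidal 2.4528, simple-harmonic 3.9541
β=30°: printed 13.5000 | uniform 13.5000, cycloidal 13.5000, simple-harmonic 13.5000
β=45°: printed 23.0459 | uniform 20.2500, cycloidal 24.5472, simple-harmonic 23.0459
β=51°: printed 25.5286 | uniform 22.9500, cycloidal 26.4265, simple-harmonic 25.5286
only one law matches every sample → simple-harmonic

simple-harmonic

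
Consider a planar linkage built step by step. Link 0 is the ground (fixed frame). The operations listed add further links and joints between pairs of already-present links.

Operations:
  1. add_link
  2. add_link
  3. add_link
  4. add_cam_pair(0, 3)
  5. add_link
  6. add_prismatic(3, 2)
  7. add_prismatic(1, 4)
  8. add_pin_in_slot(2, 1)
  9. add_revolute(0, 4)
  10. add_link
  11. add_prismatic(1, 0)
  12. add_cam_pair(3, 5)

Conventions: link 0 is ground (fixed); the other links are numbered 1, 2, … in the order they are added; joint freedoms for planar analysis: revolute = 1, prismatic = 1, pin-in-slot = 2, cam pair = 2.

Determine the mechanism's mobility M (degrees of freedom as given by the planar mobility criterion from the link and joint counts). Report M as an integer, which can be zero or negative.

L=1 J1=0 J2=0
add link → L=2 J1=0 J2=0
add link → L=3 J1=0 J2=0
add link → L=4 J1=0 J2=0
C@0,3 dof=2 J2 → L=4 J1=0 J2=1
add link → L=5 J1=0 J2=1
P@3,2 dof=1 J1 → L=5 J1=1 J2=1
P@1,4 dof=1 J1 → L=5 J1=2 J2=1
PS@2,1 dof=2 J2 → L=5 J1=2 J2=2
R@0,4 dof=1 J1 → L=5 J1=3 J2=2
add link → L=6 J1=3 J2=2
P@1,0 dof=1 J1 → L=6 J1=4 J2=2
C@3,5 dof=2 J2 → L=6 J1=4 J2=3
M=3(L−1)−2J1−J2=3·5−2·4−3=4

M = 4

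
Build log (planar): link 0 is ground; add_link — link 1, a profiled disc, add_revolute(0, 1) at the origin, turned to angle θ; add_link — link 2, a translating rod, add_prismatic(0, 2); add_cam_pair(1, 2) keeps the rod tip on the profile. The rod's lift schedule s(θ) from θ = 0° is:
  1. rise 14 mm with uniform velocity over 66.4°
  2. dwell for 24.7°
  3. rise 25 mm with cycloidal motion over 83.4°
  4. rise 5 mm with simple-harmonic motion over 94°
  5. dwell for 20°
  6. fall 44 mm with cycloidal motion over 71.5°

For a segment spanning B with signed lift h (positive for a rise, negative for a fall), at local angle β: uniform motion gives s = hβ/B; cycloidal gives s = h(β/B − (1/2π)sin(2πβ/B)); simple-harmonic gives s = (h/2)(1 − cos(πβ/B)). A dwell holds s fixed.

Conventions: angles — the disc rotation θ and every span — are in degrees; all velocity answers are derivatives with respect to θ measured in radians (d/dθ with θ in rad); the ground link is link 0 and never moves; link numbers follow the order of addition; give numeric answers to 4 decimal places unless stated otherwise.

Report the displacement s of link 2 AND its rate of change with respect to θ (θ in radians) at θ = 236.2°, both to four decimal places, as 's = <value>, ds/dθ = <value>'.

seg 1 [0°–66.4°] uniform, h=14: full span → s += 14 → s = 14.0000
seg 2 [66.4°–91.1°] dwell: s stays 14.0000
seg 3 [91.1°–174.5°] cycloidal, h=25: full span → s += 25 → s = 39.0000
seg 4 [174.5°–268.5°] simple-harmonic, h=5: θ=236.2° here. β=61.7, B=94. 5/2·(1 − cos(π·0.6564)) = 3.6794 → s = 42.6794
velocity in seg [174.5°–268.5°] (simple-harmonic), θ in radians: β = 61.7° = 1.0769 rad, B = 94° = 1.6406 rad; ds/dθ = (πh/(2B)) sin(πβ/B) = (π·5/(2·1.6406)) sin(π·0.6564) = 4.221020 mm/rad

s = 42.6794, ds/dθ = 4.2210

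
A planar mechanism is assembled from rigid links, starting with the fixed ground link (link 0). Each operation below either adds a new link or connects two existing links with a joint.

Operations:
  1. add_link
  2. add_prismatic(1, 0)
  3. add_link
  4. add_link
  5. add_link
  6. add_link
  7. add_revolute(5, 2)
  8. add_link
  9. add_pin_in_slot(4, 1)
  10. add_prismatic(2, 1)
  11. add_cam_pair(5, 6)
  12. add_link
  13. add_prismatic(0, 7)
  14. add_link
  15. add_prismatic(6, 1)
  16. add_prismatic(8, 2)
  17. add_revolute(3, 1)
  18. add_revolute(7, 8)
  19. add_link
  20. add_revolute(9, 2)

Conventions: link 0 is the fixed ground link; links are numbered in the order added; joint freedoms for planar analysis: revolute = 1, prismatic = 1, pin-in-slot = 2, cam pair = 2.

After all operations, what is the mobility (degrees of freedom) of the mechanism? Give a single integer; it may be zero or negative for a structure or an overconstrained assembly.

(L,J1,J2)=(1,0,0); link0 fixed
link1: (2,0,0)
P 1-0 [J1]: (2,1,0)
link2: (3,1,0)
link3: (4,1,0)
link4: (5,1,0)
link5: (6,1,0)
R 5-2 [J1]: (6,2,0)
link6: (7,2,0)
PS 4-1 [J2]: (7,2,1)
P 2-1 [J1]: (7,3,1)
C 5-6 [J2]: (7,3,2)
link7: (8,3,2)
P 0-7 [J1]: (8,4,2)
link8: (9,4,2)
P 6-1 [J1]: (9,5,2)
P 8-2 [J1]: (9,6,2)
R 3-1 [J1]: (9,7,2)
R 7-8 [J1]: (9,8,2)
link9: (10,8,2)
R 9-2 [J1]: (10,9,2)
Grübler: 3·9 − 2·9 − 2 = 7

M = 7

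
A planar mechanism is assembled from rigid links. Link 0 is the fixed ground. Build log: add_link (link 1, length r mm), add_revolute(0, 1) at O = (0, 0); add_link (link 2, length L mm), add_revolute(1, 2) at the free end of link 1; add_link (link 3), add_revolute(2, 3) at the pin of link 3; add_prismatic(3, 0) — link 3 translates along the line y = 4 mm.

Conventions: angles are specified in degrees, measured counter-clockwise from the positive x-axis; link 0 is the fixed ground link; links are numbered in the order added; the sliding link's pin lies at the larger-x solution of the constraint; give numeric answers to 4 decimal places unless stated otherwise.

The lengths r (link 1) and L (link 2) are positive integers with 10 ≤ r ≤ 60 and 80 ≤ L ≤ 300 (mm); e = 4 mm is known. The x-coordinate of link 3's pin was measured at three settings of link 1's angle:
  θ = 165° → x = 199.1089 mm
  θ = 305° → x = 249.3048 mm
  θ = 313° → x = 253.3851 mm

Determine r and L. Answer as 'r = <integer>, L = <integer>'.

constraint per measurement: (x − r cos θ)² + (r sin θ − e)² = L²
subtracting the θ₁ and θ₂ equations cancels the r² and L² terms:
r = (x₁² − x₂²) / (2[(x₁cos θ₁ + e sin θ₁) − (x₂cos θ₂ + e sin θ₂)]) = 34.0000 → r = 34
L² = (x₁ − r cos θ₁)² + (r sin θ₁ − e)² = 53824.0164 → L = 232.0000 → L = 232
check at θ₃=313°: x = 253.3851 (printed 253.3851) ✓

r = 34, L = 232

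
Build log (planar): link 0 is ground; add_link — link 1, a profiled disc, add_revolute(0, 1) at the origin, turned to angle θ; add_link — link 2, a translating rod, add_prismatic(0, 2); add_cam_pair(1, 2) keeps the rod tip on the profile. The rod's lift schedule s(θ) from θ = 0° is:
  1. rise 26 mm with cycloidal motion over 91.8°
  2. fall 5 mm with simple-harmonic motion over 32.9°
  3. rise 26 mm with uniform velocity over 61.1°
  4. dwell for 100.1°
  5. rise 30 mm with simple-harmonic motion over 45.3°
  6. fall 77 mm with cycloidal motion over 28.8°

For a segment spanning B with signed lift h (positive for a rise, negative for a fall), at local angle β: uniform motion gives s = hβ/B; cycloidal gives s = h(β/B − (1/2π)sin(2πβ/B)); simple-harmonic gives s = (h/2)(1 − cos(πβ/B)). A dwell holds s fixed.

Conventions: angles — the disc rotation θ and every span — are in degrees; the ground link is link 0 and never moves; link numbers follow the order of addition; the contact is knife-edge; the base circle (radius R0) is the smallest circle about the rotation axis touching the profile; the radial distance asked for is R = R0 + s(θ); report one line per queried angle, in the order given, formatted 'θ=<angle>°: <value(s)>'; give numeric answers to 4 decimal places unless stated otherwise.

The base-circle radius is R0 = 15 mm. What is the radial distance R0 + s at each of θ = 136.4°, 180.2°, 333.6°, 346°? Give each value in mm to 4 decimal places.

seg 1 [0°–91.8°] cycloidal, h=26: full span → s += 26 → s = 26.0000
seg 2 [91.8°–124.7°] simple-harmonic, h=-5: full span → s += -5 → s = 21.0000
seg 3 [124.7°–185.8°] uniform, h=26: θ=136.4° here. β=11.7, B=61.1. 26·11.7/61.1 = 4.9787 → s = 25.9787
seg 3 [124.7°–185.8°] uniform, h=26: θ=180.2° here. β=55.5, B=61.1. 26·55.5/61.1 = 23.6170 → s = 44.6170
seg 3 [124.7°–185.8°] uniform, h=26: full span → s += 26 → s = 47.0000
seg 4 [185.8°–285.9°] dwell: s stays 47.0000
seg 5 [285.9°–331.2°] simple-harmonic, h=30: full span → s += 30 → s = 77.0000
seg 6 [331.2°–360°] cycloidal, h=-77: θ=333.6° here. β=2.4, B=28.8. -77·(0.0833 − sin(2π·0.0833)/(2π)) = -0.2892 → s = 76.7108
seg 6 [331.2°–360°] cycloidal, h=-77: θ=346° here. β=14.8, B=28.8. -77·(0.5139 − sin(2π·0.5139)/(2π)) = -40.6375 → s = 36.3625
θ=136.4°: R = R0 + s = 15 + 25.9787 = 40.9787
θ=180.2°: R = R0 + s = 15 + 44.6170 = 59.6170
θ=333.6°: R = R0 + s = 15 + 76.7108 = 91.7108
θ=346°: R = R0 + s = 15 + 36.3625 = 51.3625

θ=136.4°: 40.9787
θ=180.2°: 59.6170
θ=333.6°: 91.7108
θ=346°: 51.3625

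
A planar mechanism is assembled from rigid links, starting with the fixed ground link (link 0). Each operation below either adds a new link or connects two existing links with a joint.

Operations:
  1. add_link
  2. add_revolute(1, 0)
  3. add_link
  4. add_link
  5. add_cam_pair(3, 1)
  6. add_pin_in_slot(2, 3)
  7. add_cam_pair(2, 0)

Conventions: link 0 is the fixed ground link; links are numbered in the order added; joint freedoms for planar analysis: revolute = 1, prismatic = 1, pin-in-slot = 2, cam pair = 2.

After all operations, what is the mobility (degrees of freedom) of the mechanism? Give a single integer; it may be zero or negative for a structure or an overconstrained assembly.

ground; <1,0,0>
#1 <2,0,0>
R:1↔0 J1 <2,1,0>
#2 <3,1,0>
#3 <4,1,0>
C:3↔1 J2 <4,1,1>
PS:2↔3 J2 <4,1,2>
C:2↔0 J2 <4,1,3>
3×3 − 2×1 − 1×3 = 4

M = 4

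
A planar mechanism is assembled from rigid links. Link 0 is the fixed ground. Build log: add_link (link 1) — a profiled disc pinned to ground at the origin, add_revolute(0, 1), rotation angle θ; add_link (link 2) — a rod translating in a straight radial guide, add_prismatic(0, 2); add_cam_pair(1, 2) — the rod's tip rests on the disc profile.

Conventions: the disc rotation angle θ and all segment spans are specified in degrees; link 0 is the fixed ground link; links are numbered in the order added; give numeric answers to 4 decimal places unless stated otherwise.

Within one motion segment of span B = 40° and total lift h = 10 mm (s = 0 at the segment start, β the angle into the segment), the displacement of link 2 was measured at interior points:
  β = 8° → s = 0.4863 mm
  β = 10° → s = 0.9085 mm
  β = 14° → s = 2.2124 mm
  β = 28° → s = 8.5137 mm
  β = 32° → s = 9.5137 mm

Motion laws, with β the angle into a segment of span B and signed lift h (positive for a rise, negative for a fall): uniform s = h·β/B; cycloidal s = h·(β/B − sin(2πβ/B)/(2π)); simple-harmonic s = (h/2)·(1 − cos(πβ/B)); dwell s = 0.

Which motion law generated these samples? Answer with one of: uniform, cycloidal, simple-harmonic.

candidates at β/B = r: uniform s = h·r (linear in β); cycloidal s = h·(r − sin(2πr)/(2π)); simple-harmonic s = (h/2)(1 − cos(πr))
β=8°: printed 0.4863 | uniform 2.0000, cycloidal 0.4863, simple-harmonic 0.9549
β=10°: printed 0.9085 | uniform 2.5000, cycloidal 0.9085, simple-harmonic 1.4645
β=14°: printed 2.2124 | uniform 3.5000, cycloidal 2.2124, simple-harmonic 2.7300
β=28°: printed 8.5137 | uniform 7.0000, cycloidal 8.5137, simple-harmonic 7.9389
β=32°: printed 9.5137 | uniform 8.0000, cycloidal 9.5137, simple-harmonic 9.0451
only one law matches every sample → cycloidal

cycloidal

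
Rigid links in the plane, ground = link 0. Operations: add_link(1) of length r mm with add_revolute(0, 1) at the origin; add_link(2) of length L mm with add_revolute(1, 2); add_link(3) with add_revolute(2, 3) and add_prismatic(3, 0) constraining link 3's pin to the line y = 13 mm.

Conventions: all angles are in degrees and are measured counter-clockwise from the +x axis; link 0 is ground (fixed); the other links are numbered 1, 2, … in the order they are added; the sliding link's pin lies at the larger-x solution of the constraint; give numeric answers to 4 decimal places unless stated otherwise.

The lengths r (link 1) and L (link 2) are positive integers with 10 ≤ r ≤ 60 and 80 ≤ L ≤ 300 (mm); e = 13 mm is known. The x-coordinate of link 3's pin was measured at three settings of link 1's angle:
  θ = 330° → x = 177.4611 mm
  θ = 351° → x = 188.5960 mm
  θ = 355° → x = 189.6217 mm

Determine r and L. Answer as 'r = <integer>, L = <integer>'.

constraint per measurement: (x − r cos θ)² + (r sin θ − e)² = L²
subtracting the θ₁ and θ₂ equations cancels the r² and L² terms:
r = (x₁² − x₂²) / (2[(x₁cos θ₁ + e sin θ₁) − (x₂cos θ₂ + e sin θ₂)]) = 55.0000 → r = 55
L² = (x₁ − r cos θ₁)² + (r sin θ₁ − e)² = 18496.0017 → L = 136.0000 → L = 136
check at θ₃=355°: x = 189.6217 (printed 189.6217) ✓

r = 55, L = 136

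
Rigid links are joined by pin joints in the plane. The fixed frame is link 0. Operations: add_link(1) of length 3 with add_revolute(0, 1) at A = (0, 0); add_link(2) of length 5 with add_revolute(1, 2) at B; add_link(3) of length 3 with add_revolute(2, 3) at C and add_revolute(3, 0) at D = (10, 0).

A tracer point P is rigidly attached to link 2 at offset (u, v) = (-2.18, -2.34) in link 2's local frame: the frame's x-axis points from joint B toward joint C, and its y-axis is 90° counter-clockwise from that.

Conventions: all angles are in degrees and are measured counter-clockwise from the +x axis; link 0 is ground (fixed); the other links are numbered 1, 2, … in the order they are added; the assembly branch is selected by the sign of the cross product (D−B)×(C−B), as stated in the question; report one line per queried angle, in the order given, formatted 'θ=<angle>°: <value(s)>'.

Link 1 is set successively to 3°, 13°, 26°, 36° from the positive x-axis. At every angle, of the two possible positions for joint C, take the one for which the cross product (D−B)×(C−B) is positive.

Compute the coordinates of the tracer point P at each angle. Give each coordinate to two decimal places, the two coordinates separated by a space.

A=(0,0), D=(10.00,0)
θ=3°: B = A + 3.00·(cos3°, sin3°) = (2.9959, 0.1570)
θ=3°: |BD| = 7.0059
θ=3°: circle(B,5.00) ∩ circle(D,3.00): a=4.6448, h=1.8508
θ=3°:   candidates: C₊=(7.6810,1.9033) cross=12.967; C₋=(7.5981,-1.7974) cross=-12.967
θ=3°:   branch + wants cross > 0 → take C=(7.6810,1.9033) (cross=12.967)
θ=3°: ex = (C−B)/|BC| = (0.9370,0.3493); ey = (-0.3493,0.9370)
θ=3°: P = B + -2.18·ex + -2.34·ey = (1.7704,-2.7970)
θ=13°: B = A + 3.00·(cos13°, sin13°) = (2.9231, 0.6749)
θ=13°: |BD| = 7.1090
θ=13°: circle(B,5.00) ∩ circle(D,3.00): a=4.6798, h=1.7604
θ=13°:   candidates: C₊=(7.7489,1.9831) cross=12.515; C₋=(7.4147,-1.5219) cross=-12.515
θ=13°:   branch + wants cross > 0 → take C=(7.7489,1.9831) (cross=12.515)
θ=13°: ex = (C−B)/|BC| = (0.9652,0.2616); ey = (-0.2616,0.9652)
θ=13°: P = B + -2.18·ex + -2.34·ey = (1.4313,-2.1540)
θ=26°: B = A + 3.00·(cos26°, sin26°) = (2.6964, 1.3151)
θ=26°: |BD| = 7.4211
θ=26°: circle(B,5.00) ∩ circle(D,3.00): a=4.7885, h=1.4387
θ=26°:   candidates: C₊=(7.6641,1.8824) cross=10.677; C₋=(7.1542,-0.9494) cross=-10.677
θ=26°:   branch + wants cross > 0 → take C=(7.6641,1.8824) (cross=10.677)
θ=26°: ex = (C−B)/|BC| = (0.9935,0.1135); ey = (-0.1135,0.9935)
θ=26°: P = B + -2.18·ex + -2.34·ey = (0.7960,-1.2571)
θ=36°: B = A + 3.00·(cos36°, sin36°) = (2.4271, 1.7634)
θ=36°: |BD| = 7.7755
θ=36°: circle(B,5.00) ∩ circle(D,3.00): a=4.9166, h=0.9092
θ=36°:   candidates: C₊=(7.4218,1.5339) cross=7.070; C₋=(7.0094,-0.2372) cross=-7.070
θ=36°:   branch + wants cross > 0 → take C=(7.4218,1.5339) (cross=7.070)
θ=36°: ex = (C−B)/|BC| = (0.9989,-0.0459); ey = (0.0459,0.9989)
θ=36°: P = B + -2.18·ex + -2.34·ey = (0.1420,-0.4741)

θ=3°: 1.77 -2.80
θ=13°: 1.43 -2.15
θ=26°: 0.80 -1.26
θ=36°: 0.14 -0.47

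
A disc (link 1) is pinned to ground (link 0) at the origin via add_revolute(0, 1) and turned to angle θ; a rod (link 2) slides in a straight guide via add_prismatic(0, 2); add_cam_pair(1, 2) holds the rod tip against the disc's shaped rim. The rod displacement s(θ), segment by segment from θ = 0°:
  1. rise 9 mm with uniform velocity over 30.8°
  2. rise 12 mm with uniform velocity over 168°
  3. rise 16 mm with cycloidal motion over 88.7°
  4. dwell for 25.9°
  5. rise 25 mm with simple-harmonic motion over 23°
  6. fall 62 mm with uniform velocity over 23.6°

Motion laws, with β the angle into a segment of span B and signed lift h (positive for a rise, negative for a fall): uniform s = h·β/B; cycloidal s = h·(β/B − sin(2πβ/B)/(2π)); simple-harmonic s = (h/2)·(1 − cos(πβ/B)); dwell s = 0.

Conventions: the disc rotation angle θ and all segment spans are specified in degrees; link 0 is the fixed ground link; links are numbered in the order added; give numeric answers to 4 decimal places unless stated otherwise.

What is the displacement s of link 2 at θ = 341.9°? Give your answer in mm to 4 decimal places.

segment 1 (0° to 30.8°, uniform, h = 9) is passed completely: s = 0.0000 + (9) = 9.0000
segment 2 (30.8° to 198.8°, uniform, h = 12) is passed completely: s = 9.0000 + (12) = 21.0000
segment 3 (198.8° to 287.5°, cycloidal, h = 16) is passed completely: s = 21.0000 + (16) = 37.0000
segment 4 (287.5° to 313.4°, dwell): s unchanged at 37.0000
segment 5 (313.4° to 336.4°, simple-harmonic, h = 25) is passed completely: s = 37.0000 + (25) = 62.0000
θ = 341.9° falls in segment 6 (336.4° to 360°, uniform, h = -62): β = 341.9 − 336.4 = 5.5°, B = 23.6°; Δs = -62·5.5/23.6 = -14.4492; s = 62.0000 − 14.4492 = 47.5508

47.5508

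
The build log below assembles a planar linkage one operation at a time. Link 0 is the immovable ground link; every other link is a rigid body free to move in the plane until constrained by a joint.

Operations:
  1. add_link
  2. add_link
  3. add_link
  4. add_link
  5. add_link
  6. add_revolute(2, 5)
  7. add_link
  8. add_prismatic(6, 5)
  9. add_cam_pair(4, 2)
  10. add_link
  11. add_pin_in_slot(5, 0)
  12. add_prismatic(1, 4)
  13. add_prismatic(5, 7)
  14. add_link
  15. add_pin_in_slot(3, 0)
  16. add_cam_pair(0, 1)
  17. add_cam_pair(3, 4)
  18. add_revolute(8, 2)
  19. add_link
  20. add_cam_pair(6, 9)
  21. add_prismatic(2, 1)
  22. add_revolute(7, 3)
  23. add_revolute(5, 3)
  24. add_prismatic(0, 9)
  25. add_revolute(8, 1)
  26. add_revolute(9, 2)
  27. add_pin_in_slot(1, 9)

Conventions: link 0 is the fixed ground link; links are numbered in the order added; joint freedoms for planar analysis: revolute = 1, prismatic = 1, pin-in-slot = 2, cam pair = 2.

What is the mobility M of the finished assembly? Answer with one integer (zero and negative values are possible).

L=1 J1=0 J2=0
add link → L=2 J1=0 J2=0
add link → L=3 J1=0 J2=0
add link → L=4 J1=0 J2=0
add link → L=5 J1=0 J2=0
add link → L=6 J1=0 J2=0
R@2,5 dof=1 J1 → L=6 J1=1 J2=0
add link → L=7 J1=1 J2=0
P@6,5 dof=1 J1 → L=7 J1=2 J2=0
C@4,2 dof=2 J2 → L=7 J1=2 J2=1
add link → L=8 J1=2 J2=1
PS@5,0 dof=2 J2 → L=8 J1=2 J2=2
P@1,4 dof=1 J1 → L=8 J1=3 J2=2
P@5,7 dof=1 J1 → L=8 J1=4 J2=2
add link → L=9 J1=4 J2=2
PS@3,0 dof=2 J2 → L=9 J1=4 J2=3
C@0,1 dof=2 J2 → L=9 J1=4 J2=4
C@3,4 dof=2 J2 → L=9 J1=4 J2=5
R@8,2 dof=1 J1 → L=9 J1=5 J2=5
add link → L=10 J1=5 J2=5
C@6,9 dof=2 J2 → L=10 J1=5 J2=6
P@2,1 dof=1 J1 → L=10 J1=6 J2=6
R@7,3 dof=1 J1 → L=10 J1=7 J2=6
R@5,3 dof=1 J1 → L=10 J1=8 J2=6
P@0,9 dof=1 J1 → L=10 J1=9 J2=6
R@8,1 dof=1 J1 → L=10 J1=10 J2=6
R@9,2 dof=1 J1 → L=10 J1=11 J2=6
PS@1,9 dof=2 J2 → L=10 J1=11 J2=7
M=3(L−1)−2J1−J2=3·9−2·11−7=-2

M = -2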